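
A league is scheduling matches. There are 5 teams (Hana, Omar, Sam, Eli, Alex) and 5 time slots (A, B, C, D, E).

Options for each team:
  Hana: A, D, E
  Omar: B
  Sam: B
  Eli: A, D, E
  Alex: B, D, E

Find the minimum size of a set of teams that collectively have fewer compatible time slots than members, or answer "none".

2

Take S = {Omar, Sam}. Its neighbourhood is {B}, so |N(S)| = 1 < |S| = 2.
No single vertex violates Hall's condition since each has at least one neighbour, so 2 is the minimum.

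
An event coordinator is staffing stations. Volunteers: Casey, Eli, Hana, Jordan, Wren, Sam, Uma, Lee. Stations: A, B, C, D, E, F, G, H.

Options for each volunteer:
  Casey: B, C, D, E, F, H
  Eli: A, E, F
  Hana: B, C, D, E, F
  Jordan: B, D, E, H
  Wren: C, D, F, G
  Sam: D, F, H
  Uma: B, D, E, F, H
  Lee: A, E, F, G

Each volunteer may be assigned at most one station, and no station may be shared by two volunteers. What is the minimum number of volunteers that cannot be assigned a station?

0

A valid assignment of size 8: Casey–B, Eli–A, Hana–C, Jordan–D, Wren–G, Sam–F, Uma–H, Lee–E.
This saturates every volunteer, so 8 is the maximum.
That matches 8 of the 8, leaving 0 unmatched; no matching can do better.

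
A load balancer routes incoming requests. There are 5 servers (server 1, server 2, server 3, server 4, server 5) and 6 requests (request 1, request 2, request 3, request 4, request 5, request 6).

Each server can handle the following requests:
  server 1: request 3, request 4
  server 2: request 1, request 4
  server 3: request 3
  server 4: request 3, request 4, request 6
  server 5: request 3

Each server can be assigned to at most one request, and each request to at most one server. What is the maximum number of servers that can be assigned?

One maximum matching: server 1-request 4, server 2-request 1, server 3-request 3, server 4-request 6.
The set {server 3, server 5} has only 1 neighbour ({request 3}), so by Hall's theorem at most 4 of the 5 servers can be matched.

4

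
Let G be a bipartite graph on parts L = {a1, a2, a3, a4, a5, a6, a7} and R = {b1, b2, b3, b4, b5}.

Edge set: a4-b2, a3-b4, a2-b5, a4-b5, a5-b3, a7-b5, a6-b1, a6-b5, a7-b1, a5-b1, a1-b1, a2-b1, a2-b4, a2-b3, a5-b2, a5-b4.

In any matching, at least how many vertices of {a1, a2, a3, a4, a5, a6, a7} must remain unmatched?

For example, pair a1→b1, a2→b5, a3→b4, a4→b2, a5→b3.
The set {a1, a2, a3, a4, a5, a6, a7} has only 5 neighbours ({b1, b2, b3, b4, b5}), so by Hall's theorem at most 5 of the 7 left vertices can be matched.
That matches 5 of the 7, leaving 2 unmatched; no matching can do better.

2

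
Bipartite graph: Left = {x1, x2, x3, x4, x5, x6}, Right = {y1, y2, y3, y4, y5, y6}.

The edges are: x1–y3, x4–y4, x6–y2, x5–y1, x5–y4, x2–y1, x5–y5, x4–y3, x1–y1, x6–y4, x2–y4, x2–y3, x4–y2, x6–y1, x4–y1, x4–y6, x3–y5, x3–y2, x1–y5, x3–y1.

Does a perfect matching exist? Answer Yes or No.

One maximum matching: x1–y5, x2–y3, x3–y2, x4–y6, x5–y4, x6–y1.
All 6 left vertices are covered.

Yes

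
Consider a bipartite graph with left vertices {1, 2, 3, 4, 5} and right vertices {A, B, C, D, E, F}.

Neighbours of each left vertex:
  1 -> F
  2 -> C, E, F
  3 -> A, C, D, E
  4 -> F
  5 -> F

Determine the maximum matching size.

3

One maximum matching: 1–F, 2–C, 3–E.
The set {1, 4, 5} has only 1 neighbour ({F}), so by Hall's theorem at most 3 of the 5 left vertices can be matched.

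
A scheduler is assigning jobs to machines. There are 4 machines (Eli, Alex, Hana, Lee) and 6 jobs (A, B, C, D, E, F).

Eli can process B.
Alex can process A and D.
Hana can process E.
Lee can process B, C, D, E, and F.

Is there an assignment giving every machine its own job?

A valid assignment of size 4: Eli–B, Alex–D, Hana–E, Lee–F.
Every machine is matched, so this matching saturates all of them.

Yes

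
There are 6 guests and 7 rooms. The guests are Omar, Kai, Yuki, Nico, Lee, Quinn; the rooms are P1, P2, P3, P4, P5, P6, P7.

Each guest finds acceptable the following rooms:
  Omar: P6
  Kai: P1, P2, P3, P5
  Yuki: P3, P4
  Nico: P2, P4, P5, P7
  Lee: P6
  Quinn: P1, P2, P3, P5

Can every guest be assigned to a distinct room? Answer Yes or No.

No

The set {Omar, Lee} has only 1 neighbour ({P6}), so by Hall's theorem at most 5 of the 6 guests can be matched.
Hence no matching covers every guest.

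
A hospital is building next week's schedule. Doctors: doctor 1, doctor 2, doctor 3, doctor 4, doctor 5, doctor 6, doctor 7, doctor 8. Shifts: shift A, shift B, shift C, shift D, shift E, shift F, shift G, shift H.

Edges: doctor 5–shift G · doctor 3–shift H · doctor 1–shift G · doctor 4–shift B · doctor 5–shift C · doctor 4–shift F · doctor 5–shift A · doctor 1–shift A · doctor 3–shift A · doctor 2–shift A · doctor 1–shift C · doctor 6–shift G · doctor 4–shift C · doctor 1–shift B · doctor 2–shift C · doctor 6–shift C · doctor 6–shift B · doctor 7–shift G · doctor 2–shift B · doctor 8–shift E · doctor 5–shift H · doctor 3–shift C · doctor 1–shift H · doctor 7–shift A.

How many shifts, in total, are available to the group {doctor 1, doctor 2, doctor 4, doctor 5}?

6

The union of neighbours of {doctor 1, doctor 2, doctor 4, doctor 5} is {shift A, shift B, shift C, shift F, shift G, shift H}, which has 6 elements.
Since |N(S)| = 6 ≥ |S| = 4, Hall's condition holds for this subset.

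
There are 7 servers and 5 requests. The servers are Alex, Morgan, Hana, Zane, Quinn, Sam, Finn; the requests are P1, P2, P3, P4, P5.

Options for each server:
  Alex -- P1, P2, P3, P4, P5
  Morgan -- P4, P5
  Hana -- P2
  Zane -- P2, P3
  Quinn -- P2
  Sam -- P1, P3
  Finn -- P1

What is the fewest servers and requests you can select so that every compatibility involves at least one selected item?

5

The 5 edges Alex–P5, Morgan–P4, Hana–P2, Zane–P3, Sam–P1 form a matching, so any vertex cover needs at least 5 vertices (one per matched edge).
Conversely {Alex, Morgan, P1, P2, P3} meets every edge and has exactly 5 vertices, so 5 is optimal.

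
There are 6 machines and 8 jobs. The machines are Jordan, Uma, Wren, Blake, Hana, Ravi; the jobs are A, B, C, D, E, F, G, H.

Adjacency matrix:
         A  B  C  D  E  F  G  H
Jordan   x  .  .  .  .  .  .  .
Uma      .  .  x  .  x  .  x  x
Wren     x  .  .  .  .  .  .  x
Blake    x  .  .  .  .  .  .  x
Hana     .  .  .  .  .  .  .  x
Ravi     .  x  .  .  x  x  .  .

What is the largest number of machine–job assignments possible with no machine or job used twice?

For example, pair Jordan–A, Uma–E, Wren–H, Ravi–B.
The set {Jordan, Wren, Blake, Hana} has only 2 neighbours ({A, H}), so by Hall's theorem at most 4 of the 6 machines can be matched.

4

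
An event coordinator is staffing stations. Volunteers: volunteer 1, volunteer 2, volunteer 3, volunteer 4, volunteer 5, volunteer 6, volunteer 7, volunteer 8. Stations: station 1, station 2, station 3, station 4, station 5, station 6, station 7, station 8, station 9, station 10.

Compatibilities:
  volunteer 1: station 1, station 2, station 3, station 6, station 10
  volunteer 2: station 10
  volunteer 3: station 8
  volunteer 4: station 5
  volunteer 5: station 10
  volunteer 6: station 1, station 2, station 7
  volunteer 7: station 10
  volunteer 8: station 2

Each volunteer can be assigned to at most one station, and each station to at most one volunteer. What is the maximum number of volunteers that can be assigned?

6

For example, pair volunteer 1-station 6, volunteer 2-station 10, volunteer 3-station 8, volunteer 4-station 5, volunteer 6-station 1, volunteer 8-station 2.
The set {volunteer 2, volunteer 5, volunteer 7} has only 1 neighbour ({station 10}), so by Hall's theorem at most 6 of the 8 volunteers can be matched.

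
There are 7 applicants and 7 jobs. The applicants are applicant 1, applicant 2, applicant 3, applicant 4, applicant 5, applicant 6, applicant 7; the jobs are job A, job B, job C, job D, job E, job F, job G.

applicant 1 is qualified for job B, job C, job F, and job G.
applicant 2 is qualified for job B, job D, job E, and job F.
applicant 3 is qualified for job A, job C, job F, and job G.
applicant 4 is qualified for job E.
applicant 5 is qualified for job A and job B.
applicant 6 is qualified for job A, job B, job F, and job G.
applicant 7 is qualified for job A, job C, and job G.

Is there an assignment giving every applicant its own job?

For example, pair applicant 1→job C, applicant 2→job D, applicant 3→job F, applicant 4→job E, applicant 5→job B, applicant 6→job G, applicant 7→job A.
Every applicant is matched, so this is a perfect matching.

Yes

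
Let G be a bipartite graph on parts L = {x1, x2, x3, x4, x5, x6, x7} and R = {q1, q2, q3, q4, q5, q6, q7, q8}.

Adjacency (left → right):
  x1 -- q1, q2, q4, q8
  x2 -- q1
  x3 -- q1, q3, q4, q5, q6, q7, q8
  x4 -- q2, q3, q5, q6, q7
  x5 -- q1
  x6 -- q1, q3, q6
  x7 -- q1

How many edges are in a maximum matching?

For example, pair x1-q8, x2-q1, x3-q4, x4-q7, x6-q6.
The set {x2, x5, x7} has only 1 neighbour ({q1}), so by Hall's theorem at most 5 of the 7 left vertices can be matched.

5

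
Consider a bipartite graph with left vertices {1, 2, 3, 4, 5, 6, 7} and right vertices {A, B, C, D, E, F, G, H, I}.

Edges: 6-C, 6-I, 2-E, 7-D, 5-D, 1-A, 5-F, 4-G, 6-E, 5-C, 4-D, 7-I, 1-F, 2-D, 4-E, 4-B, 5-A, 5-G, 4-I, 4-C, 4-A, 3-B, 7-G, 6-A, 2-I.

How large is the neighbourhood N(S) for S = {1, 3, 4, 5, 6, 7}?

8

The union of neighbours of {1, 3, 4, 5, 6, 7} is {A, B, C, D, E, F, G, I}, which has 8 elements.
Since |N(S)| = 8 ≥ |S| = 6, Hall's condition holds for this subset.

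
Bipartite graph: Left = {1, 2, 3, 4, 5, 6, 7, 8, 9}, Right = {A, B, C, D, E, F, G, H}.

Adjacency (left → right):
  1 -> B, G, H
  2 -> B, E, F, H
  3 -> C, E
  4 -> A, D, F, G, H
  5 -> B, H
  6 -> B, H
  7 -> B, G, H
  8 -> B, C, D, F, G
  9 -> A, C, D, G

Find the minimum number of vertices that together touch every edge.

A maximum matching has 8 edges (e.g. 1–G, 2–F, 3–E, 4–A, 5–H, 6–B, 8–D, 9–C).
By König's theorem the minimum vertex cover has the same size. One such cover is {2, 3, 4, 8, 9, B, G, H}.

8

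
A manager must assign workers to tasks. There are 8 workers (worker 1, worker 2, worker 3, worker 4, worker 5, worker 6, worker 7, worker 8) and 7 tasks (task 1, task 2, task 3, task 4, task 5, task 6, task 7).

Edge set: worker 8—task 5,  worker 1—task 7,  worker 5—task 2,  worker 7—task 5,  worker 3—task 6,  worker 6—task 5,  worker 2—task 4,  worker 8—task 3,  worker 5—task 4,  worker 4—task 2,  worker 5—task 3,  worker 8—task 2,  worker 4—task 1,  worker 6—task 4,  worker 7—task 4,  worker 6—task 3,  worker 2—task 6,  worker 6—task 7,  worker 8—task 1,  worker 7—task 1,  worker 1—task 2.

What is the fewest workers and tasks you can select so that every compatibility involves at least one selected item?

A maximum matching has 7 edges (e.g. worker 1–task 7, worker 2–task 4, worker 3–task 6, worker 4–task 2, worker 5–task 3, worker 6–task 5, worker 7–task 1).
By König's theorem the minimum vertex cover has the same size. One such cover is {task 1, task 2, task 3, task 4, task 5, task 6, task 7}.

7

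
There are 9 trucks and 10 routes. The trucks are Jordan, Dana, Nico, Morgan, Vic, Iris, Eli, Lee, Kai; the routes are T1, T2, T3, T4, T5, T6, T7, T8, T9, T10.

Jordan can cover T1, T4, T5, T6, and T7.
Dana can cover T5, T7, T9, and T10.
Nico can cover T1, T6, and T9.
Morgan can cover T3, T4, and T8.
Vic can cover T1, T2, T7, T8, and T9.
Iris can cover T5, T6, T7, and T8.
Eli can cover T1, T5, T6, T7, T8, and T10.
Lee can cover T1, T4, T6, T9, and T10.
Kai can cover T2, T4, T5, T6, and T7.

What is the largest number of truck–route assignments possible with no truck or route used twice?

9

A valid assignment of size 9: Jordan→T5, Dana→T9, Nico→T6, Morgan→T3, Vic→T1, Iris→T8, Eli→T10, Lee→T4, Kai→T7.
All 9 trucks are matched, so no larger matching exists.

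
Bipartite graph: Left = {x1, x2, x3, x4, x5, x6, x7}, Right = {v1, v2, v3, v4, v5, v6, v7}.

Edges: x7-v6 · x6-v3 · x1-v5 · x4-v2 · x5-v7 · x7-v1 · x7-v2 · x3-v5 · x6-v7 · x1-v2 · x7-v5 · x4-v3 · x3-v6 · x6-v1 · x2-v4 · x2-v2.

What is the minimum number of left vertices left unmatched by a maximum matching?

0

A valid assignment of size 7: x1→v5, x2→v4, x3→v6, x4→v3, x5→v7, x6→v1, x7→v2.
All 7 left vertices are matched, so no larger matching exists.
That matches 7 of the 7, leaving 0 unmatched; no matching can do better.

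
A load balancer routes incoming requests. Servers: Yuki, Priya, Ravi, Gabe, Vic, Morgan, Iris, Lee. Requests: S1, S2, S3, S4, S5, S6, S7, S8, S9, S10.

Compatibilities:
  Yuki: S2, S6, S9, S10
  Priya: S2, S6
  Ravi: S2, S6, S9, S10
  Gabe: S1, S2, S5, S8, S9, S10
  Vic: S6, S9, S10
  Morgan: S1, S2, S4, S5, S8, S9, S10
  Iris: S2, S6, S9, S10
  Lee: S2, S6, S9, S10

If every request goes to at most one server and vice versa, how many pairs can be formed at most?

A valid assignment of size 6: Yuki–S9, Priya–S6, Ravi–S2, Gabe–S1, Vic–S10, Morgan–S4.
The set {Yuki, Priya, Ravi, Vic, Iris, Lee} has only 4 neighbours ({S10, S2, S6, S9}), so by Hall's theorem at most 6 of the 8 servers can be matched.

6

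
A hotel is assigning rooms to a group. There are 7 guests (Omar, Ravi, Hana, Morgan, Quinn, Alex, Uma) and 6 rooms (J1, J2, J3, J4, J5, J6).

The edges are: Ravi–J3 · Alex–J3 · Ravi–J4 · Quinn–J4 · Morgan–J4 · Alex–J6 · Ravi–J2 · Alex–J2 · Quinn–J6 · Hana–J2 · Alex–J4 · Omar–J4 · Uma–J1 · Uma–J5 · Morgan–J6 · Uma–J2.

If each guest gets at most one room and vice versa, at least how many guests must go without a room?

For example, pair Omar-J4, Ravi-J3, Hana-J2, Morgan-J6, Uma-J5.
The set {Omar, Ravi, Hana, Morgan, Quinn, Alex} has only 4 neighbours ({J2, J3, J4, J6}), so by Hall's theorem at most 5 of the 7 guests can be matched.
That matches 5 of the 7, leaving 2 unmatched; no matching can do better.

2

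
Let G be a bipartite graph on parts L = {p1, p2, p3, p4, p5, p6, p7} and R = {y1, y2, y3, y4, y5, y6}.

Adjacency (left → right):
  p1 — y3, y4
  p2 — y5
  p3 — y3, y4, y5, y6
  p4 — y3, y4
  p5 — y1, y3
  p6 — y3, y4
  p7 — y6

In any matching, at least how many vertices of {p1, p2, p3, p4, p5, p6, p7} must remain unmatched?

One maximum matching: p1–y4, p2–y5, p3–y6, p4–y3, p5–y1.
The set {p1, p2, p3, p4, p6, p7} has only 4 neighbours ({y3, y4, y5, y6}), so by Hall's theorem at most 5 of the 7 left vertices can be matched.
That matches 5 of the 7, leaving 2 unmatched; no matching can do better.

2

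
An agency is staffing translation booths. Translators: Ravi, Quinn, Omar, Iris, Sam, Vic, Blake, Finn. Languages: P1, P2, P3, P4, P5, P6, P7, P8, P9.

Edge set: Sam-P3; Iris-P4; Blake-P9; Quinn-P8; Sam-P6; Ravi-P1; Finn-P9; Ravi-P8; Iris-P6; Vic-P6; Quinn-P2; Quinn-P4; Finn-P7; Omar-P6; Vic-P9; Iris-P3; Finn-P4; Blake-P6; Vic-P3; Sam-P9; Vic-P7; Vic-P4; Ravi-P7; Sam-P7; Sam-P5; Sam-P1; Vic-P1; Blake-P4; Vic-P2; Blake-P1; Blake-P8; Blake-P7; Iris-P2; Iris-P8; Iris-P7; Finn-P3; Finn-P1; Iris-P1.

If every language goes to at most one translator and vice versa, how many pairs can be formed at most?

8

A valid assignment of size 8: Ravi–P8, Quinn–P4, Omar–P6, Iris–P2, Sam–P3, Vic–P9, Blake–P7, Finn–P1.
This saturates every translator, so 8 is the maximum.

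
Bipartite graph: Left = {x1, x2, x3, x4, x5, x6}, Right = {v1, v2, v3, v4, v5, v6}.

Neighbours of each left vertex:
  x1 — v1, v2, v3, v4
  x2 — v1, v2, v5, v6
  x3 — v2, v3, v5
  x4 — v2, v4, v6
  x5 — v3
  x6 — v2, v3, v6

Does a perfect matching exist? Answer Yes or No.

Yes

A valid assignment of size 6: x1-v4, x2-v1, x3-v5, x4-v6, x5-v3, x6-v2.
All 6 left vertices are covered.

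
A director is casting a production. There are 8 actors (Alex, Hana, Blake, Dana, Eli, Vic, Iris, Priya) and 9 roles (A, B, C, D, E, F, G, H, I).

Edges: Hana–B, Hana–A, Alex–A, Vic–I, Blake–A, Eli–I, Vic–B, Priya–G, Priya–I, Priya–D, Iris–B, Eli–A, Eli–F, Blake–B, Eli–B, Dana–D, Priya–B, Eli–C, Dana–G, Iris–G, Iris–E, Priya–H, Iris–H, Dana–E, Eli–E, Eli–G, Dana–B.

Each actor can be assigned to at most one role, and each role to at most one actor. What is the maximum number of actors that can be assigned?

A valid assignment of size 7: Alex–A, Hana–B, Dana–D, Eli–E, Vic–I, Iris–H, Priya–G.
The set {Alex, Hana, Blake} has only 2 neighbours ({A, B}), so by Hall's theorem at most 7 of the 8 actors can be matched.

7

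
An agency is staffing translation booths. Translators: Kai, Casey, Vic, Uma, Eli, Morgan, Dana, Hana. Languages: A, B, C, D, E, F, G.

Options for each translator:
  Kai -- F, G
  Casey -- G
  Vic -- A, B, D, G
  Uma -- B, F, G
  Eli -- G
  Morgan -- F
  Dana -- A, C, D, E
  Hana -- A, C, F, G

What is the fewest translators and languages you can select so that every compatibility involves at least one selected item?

6

{Vic, Uma, Dana, Hana, F, G} is a vertex cover of size 6: every edge has an endpoint in this set.
No smaller cover exists because Kai–F, Casey–G, Vic–D, Uma–B, Dana–E, Hana–C is a matching of size 6, and a cover must include an endpoint of each of these disjoint edges (König's theorem).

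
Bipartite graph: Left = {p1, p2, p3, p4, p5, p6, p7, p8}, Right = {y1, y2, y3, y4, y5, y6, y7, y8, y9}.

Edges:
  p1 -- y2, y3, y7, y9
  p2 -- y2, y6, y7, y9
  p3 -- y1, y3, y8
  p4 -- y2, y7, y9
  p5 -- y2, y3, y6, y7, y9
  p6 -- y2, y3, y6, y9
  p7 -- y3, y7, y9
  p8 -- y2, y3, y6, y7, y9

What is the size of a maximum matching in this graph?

A valid assignment of size 6: p1–y2, p2–y9, p3–y1, p4–y7, p5–y6, p6–y3.
The set {p1, p2, p4, p5, p6, p7, p8} has only 5 neighbours ({y2, y3, y6, y7, y9}), so by Hall's theorem at most 6 of the 8 left vertices can be matched.

6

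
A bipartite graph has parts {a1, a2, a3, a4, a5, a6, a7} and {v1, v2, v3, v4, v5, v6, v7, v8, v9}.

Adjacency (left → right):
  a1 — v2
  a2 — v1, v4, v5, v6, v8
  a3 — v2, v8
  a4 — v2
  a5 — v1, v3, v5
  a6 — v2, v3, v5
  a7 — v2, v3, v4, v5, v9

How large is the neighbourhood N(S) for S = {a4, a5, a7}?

6

The union of neighbours of {a4, a5, a7} is {v1, v2, v3, v4, v5, v9}, which has 6 elements.
Since |N(S)| = 6 ≥ |S| = 3, Hall's condition holds for this subset.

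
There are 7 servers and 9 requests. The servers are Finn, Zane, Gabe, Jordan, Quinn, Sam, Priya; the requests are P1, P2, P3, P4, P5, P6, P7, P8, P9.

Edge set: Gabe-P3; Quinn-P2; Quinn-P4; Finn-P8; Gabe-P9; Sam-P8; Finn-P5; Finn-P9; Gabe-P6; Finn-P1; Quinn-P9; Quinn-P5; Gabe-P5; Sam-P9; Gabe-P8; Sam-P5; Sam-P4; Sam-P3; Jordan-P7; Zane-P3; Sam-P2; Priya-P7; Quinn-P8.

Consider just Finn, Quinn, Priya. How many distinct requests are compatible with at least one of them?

The union of neighbours of {Finn, Quinn, Priya} is {P1, P2, P4, P5, P7, P8, P9}, which has 7 elements.
Since |N(S)| = 7 ≥ |S| = 3, Hall's condition holds for this subset.

7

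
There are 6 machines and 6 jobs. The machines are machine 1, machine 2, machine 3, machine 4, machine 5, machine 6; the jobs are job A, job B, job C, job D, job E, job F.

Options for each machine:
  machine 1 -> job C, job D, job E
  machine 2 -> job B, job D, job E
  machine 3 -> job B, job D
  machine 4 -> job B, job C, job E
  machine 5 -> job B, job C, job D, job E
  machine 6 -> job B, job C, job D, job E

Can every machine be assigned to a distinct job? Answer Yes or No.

No

The set {machine 1, machine 2, machine 3, machine 4, machine 5, machine 6} has only 4 neighbours ({job B, job C, job D, job E}), so by Hall's theorem at most 4 of the 6 machines can be matched.
Hence no matching covers every machine.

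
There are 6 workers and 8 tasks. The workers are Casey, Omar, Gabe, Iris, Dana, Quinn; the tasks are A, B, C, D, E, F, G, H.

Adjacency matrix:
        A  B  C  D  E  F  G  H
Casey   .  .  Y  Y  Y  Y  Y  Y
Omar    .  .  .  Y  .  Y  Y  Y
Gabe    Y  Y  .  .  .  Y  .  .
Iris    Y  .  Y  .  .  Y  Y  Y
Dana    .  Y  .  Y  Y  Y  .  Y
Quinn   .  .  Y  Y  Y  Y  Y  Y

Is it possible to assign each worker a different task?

One maximum matching: Casey-E, Omar-F, Gabe-B, Iris-A, Dana-H, Quinn-G.
All 6 workers are covered.

Yes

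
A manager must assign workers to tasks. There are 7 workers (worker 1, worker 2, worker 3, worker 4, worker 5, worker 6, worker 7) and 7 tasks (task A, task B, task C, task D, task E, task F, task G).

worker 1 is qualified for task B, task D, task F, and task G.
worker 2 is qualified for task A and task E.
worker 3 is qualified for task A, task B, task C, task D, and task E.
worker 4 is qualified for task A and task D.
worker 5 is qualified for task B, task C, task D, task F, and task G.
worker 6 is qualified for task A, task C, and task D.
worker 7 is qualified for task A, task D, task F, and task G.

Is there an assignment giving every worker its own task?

A valid assignment of size 7: worker 1→task G, worker 2→task E, worker 3→task B, worker 4→task A, worker 5→task F, worker 6→task C, worker 7→task D.
All 7 workers are covered.

Yes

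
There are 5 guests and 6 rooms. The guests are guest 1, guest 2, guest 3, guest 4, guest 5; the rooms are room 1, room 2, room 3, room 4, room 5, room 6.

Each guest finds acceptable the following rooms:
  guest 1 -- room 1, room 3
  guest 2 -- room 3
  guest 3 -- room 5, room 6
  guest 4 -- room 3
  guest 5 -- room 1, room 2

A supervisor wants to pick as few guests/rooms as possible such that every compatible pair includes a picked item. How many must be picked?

4

The 4 edges guest 1–room 1, guest 2–room 3, guest 3–room 6, guest 5–room 2 form a matching, so any vertex cover needs at least 4 vertices (one per matched edge).
Conversely {guest 1, guest 3, guest 5, room 3} meets every edge and has exactly 4 vertices, so 4 is optimal.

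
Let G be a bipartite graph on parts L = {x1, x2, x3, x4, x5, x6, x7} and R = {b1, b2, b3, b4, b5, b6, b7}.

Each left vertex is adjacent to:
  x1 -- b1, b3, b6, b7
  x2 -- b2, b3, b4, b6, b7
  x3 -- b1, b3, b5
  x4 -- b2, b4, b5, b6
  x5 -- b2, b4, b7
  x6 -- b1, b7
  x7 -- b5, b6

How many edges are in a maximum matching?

7

A valid assignment of size 7: x1→b3, x2→b2, x3→b1, x4→b6, x5→b4, x6→b7, x7→b5.
All 7 left vertices are matched, so no larger matching exists.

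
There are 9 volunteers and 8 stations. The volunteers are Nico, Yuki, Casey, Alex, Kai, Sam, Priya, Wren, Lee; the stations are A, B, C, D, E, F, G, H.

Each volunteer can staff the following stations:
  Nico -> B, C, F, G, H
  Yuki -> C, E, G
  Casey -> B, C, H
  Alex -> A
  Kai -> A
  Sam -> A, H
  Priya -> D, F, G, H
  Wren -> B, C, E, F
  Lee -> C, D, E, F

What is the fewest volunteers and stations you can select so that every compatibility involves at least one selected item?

8

A maximum matching has 8 edges (e.g. Nico–G, Yuki–C, Casey–B, Alex–A, Sam–H, Priya–D, Wren–F, Lee–E).
By König's theorem the minimum vertex cover has the same size. One such cover is {Nico, Yuki, Casey, Sam, Priya, Wren, Lee, A}.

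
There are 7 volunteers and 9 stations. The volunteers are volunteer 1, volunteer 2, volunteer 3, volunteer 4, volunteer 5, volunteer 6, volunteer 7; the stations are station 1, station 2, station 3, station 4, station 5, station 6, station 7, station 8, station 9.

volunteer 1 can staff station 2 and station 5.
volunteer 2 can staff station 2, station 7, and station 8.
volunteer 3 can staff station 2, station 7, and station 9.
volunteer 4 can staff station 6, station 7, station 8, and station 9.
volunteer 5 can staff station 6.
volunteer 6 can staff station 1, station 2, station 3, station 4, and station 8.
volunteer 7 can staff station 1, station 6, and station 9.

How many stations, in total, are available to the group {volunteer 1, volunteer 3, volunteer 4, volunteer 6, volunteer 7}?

9

The union of neighbours of {volunteer 1, volunteer 3, volunteer 4, volunteer 6, volunteer 7} is {station 1, station 2, station 3, station 4, station 5, station 6, station 7, station 8, station 9}, which has 9 elements.
Since |N(S)| = 9 ≥ |S| = 5, Hall's condition holds for this subset.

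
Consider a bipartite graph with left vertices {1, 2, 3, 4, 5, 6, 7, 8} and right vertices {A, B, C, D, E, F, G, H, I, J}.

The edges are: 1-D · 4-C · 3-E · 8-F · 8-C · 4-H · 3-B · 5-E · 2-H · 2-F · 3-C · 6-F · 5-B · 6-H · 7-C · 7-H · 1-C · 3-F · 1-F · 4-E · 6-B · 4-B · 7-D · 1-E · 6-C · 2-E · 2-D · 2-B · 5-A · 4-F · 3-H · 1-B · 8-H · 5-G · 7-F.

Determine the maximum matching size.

7

One maximum matching: 1-D, 2-H, 3-C, 4-E, 5-G, 6-B, 7-F.
The set {1, 2, 3, 4, 6, 7, 8} has only 6 neighbours ({B, C, D, E, F, H}), so by Hall's theorem at most 7 of the 8 left vertices can be matched.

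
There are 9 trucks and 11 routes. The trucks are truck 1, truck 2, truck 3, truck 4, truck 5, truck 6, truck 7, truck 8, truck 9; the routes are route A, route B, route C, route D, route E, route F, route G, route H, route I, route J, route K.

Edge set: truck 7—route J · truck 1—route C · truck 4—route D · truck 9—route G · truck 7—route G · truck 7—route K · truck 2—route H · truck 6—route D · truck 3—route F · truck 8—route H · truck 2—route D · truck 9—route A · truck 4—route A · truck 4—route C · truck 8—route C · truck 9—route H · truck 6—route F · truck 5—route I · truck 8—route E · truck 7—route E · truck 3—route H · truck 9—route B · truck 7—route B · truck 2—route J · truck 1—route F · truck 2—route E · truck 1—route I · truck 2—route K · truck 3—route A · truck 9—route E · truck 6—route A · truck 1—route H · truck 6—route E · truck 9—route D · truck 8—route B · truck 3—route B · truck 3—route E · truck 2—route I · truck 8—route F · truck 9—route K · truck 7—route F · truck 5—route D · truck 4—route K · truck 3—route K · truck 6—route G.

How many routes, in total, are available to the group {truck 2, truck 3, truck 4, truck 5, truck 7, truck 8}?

The union of neighbours of {truck 2, truck 3, truck 4, truck 5, truck 7, truck 8} is {route A, route B, route C, route D, route E, route F, route G, route H, route I, route J, route K}, which has 11 elements.
Since |N(S)| = 11 ≥ |S| = 6, Hall's condition holds for this subset.

11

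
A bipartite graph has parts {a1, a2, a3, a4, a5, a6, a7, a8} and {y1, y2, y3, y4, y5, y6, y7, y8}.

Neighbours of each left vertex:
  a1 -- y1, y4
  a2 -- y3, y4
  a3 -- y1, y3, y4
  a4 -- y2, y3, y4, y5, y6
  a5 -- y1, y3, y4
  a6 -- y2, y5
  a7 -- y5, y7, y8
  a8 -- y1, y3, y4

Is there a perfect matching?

The set {a1, a2, a3, a5, a8} has only 3 neighbours ({y1, y3, y4}), so by Hall's theorem at most 6 of the 8 left vertices can be matched.
Hence no matching covers every left vertex.

No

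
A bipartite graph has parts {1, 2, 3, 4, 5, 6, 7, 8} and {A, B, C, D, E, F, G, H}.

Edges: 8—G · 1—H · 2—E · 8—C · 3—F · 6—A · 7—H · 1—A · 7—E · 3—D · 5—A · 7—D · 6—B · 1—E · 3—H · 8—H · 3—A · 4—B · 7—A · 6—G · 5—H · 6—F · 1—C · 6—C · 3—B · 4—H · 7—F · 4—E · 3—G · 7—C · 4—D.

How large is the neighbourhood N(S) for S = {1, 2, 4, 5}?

The union of neighbours of {1, 2, 4, 5} is {A, B, C, D, E, H}, which has 6 elements.
Since |N(S)| = 6 ≥ |S| = 4, Hall's condition holds for this subset.

6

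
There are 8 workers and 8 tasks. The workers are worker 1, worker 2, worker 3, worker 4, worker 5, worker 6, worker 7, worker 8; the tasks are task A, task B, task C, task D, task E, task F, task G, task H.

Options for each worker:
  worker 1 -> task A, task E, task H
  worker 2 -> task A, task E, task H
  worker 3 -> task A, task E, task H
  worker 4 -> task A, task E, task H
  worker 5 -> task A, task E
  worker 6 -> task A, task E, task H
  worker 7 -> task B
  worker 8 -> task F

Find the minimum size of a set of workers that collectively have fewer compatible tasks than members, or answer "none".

4

Take S = {worker 1, worker 2, worker 3, worker 4}. Its neighbourhood is {task A, task E, task H}, so |N(S)| = 3 < |S| = 4.
Every subset of size less than 4 has at least as many neighbours as members, so 4 is the minimum.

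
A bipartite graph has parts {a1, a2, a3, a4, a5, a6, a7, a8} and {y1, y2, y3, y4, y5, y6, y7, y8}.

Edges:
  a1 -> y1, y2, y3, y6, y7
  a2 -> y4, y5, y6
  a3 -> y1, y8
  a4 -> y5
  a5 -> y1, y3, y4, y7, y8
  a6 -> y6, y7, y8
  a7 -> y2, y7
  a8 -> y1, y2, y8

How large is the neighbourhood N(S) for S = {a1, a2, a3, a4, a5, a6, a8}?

8

The union of neighbours of {a1, a2, a3, a4, a5, a6, a8} is {y1, y2, y3, y4, y5, y6, y7, y8}, which has 8 elements.
Since |N(S)| = 8 ≥ |S| = 7, Hall's condition holds for this subset.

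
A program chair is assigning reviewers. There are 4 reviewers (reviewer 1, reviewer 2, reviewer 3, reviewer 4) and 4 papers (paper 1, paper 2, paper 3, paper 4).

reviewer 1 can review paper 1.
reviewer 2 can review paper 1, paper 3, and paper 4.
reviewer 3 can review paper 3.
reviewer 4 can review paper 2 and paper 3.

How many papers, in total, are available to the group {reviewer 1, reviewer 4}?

The union of neighbours of {reviewer 1, reviewer 4} is {paper 1, paper 2, paper 3}, which has 3 elements.
Since |N(S)| = 3 ≥ |S| = 2, Hall's condition holds for this subset.

3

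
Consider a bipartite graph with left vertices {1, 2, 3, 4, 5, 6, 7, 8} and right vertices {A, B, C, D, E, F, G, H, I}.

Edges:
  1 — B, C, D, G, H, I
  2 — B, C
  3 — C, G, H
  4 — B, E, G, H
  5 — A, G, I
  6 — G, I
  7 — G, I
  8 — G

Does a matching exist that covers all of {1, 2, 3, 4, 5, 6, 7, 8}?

No

The set {6, 7, 8} has only 2 neighbours ({G, I}), so by Hall's theorem at most 7 of the 8 left vertices can be matched.
Hence no matching covers every left vertex.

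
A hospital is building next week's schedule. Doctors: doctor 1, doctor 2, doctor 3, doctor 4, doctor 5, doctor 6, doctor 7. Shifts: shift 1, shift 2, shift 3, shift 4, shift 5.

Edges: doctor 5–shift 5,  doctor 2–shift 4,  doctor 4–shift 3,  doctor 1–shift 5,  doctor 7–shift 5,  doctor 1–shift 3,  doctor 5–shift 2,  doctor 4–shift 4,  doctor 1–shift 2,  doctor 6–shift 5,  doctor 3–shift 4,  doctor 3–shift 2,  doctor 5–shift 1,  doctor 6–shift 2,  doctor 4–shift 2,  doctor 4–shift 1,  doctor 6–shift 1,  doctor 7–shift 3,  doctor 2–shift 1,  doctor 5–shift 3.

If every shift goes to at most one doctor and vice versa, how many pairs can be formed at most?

5

A valid assignment of size 5: doctor 1→shift 5, doctor 2→shift 1, doctor 3→shift 4, doctor 4→shift 3, doctor 5→shift 2.
The set {doctor 1, doctor 2, doctor 3, doctor 4, doctor 5, doctor 6, doctor 7} has only 5 neighbours ({shift 1, shift 2, shift 3, shift 4, shift 5}), so by Hall's theorem at most 5 of the 7 doctors can be matched.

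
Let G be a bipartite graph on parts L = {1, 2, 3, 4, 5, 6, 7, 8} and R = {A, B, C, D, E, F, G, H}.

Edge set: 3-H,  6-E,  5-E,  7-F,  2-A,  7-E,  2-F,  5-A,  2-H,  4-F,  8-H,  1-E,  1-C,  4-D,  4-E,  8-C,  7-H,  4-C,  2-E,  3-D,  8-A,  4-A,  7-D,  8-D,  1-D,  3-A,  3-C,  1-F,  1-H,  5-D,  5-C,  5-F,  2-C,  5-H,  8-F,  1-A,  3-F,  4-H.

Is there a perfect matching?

No

The set {1, 2, 3, 4, 5, 6, 7, 8} has only 6 neighbours ({A, C, D, E, F, H}), so by Hall's theorem at most 6 of the 8 left vertices can be matched.
Hence no matching covers every left vertex.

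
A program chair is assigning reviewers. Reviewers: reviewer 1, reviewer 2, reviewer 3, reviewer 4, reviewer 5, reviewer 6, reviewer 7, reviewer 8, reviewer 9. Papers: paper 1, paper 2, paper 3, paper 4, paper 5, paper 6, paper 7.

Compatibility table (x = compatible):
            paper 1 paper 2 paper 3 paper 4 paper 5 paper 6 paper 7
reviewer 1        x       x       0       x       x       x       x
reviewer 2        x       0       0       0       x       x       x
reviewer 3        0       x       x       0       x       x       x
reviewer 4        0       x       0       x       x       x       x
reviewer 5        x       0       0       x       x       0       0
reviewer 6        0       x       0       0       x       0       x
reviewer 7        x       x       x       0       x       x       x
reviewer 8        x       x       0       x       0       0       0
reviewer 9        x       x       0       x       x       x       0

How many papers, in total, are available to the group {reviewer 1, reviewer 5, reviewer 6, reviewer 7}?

7

The union of neighbours of {reviewer 1, reviewer 5, reviewer 6, reviewer 7} is {paper 1, paper 2, paper 3, paper 4, paper 5, paper 6, paper 7}, which has 7 elements.
Since |N(S)| = 7 ≥ |S| = 4, Hall's condition holds for this subset.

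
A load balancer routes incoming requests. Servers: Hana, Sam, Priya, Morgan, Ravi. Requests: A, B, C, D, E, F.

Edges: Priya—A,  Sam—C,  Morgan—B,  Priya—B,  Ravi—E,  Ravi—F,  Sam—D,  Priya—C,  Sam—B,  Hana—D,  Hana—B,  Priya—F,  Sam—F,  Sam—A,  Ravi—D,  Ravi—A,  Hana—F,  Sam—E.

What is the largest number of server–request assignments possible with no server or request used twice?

A valid assignment of size 5: Hana–D, Sam–A, Priya–F, Morgan–B, Ravi–E.
All 5 servers are matched, so no larger matching exists.

5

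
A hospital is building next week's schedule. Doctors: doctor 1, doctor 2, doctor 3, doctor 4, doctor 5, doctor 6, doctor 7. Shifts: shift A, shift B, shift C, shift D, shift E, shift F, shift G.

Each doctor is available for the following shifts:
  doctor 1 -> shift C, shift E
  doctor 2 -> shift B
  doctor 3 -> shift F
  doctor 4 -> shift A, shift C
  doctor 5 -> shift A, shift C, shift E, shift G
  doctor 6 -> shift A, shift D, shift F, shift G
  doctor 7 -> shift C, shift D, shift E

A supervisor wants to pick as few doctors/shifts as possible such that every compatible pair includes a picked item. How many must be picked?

A maximum matching has 7 edges (e.g. doctor 1–shift C, doctor 2–shift B, doctor 3–shift F, doctor 4–shift A, doctor 5–shift G, doctor 6–shift D, doctor 7–shift E).
By König's theorem the minimum vertex cover has the same size. One such cover is {doctor 1, doctor 2, doctor 3, doctor 4, doctor 5, doctor 6, doctor 7}.

7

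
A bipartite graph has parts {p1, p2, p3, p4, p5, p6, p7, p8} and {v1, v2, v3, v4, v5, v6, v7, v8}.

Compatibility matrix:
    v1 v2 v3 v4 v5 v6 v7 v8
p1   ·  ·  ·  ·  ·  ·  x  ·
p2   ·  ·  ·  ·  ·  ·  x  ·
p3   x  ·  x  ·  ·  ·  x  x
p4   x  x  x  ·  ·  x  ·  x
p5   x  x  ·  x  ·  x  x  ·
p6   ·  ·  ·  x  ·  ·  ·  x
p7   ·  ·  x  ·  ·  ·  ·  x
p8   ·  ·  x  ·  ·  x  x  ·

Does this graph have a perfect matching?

No

The set {p1, p2} has only 1 neighbour ({v7}), so by Hall's theorem at most 7 of the 8 left vertices can be matched.
Hence no matching covers every left vertex.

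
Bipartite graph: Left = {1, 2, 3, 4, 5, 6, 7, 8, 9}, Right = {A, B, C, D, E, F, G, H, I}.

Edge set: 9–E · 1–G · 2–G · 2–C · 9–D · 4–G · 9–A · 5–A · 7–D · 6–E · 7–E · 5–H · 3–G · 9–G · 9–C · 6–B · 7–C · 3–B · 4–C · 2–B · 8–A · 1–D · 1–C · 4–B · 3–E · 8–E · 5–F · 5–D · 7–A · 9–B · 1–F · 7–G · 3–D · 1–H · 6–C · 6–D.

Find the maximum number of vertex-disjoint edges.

For example, pair 1-H, 2-C, 3-D, 4-G, 5-F, 6-B, 7-A, 8-E.
The set {2, 3, 4, 6, 7, 8, 9} has only 6 neighbours ({A, B, C, D, E, G}), so by Hall's theorem at most 8 of the 9 left vertices can be matched.

8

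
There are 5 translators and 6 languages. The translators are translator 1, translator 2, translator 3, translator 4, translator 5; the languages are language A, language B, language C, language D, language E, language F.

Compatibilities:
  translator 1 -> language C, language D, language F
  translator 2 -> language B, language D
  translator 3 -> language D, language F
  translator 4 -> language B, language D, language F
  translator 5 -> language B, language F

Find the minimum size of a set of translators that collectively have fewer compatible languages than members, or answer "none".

Take S = {translator 2, translator 3, translator 4, translator 5}. Its neighbourhood is {language B, language D, language F}, so |N(S)| = 3 < |S| = 4.
Every subset of size less than 4 has at least as many neighbours as members, so 4 is the minimum.

4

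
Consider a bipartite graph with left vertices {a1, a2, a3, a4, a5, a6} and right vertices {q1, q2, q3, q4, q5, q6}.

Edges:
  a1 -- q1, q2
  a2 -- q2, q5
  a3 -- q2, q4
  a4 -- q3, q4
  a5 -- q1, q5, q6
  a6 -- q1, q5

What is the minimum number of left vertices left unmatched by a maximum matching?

0

One maximum matching: a1-q1, a2-q2, a3-q4, a4-q3, a5-q6, a6-q5.
All 6 left vertices are matched, so no larger matching exists.
That matches 6 of the 6, leaving 0 unmatched; no matching can do better.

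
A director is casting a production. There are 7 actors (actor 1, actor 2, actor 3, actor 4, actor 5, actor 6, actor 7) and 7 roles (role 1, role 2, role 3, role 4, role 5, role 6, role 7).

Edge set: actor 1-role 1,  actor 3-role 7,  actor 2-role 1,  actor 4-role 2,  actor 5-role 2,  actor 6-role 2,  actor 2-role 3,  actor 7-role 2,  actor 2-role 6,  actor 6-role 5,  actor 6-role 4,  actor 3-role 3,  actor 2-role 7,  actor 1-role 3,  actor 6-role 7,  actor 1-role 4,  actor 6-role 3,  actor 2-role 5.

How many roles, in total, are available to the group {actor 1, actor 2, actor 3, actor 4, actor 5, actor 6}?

The union of neighbours of {actor 1, actor 2, actor 3, actor 4, actor 5, actor 6} is {role 1, role 2, role 3, role 4, role 5, role 6, role 7}, which has 7 elements.
Since |N(S)| = 7 ≥ |S| = 6, Hall's condition holds for this subset.

7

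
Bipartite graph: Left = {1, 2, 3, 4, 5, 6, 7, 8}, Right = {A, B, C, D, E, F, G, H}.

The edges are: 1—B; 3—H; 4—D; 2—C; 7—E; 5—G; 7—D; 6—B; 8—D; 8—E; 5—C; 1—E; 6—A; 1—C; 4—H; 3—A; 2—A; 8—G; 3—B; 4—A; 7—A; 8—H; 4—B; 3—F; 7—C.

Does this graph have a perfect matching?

Yes

One maximum matching: 1-B, 2-C, 3-F, 4-H, 5-G, 6-A, 7-D, 8-E.
Every left vertex is matched, so this is a perfect matching.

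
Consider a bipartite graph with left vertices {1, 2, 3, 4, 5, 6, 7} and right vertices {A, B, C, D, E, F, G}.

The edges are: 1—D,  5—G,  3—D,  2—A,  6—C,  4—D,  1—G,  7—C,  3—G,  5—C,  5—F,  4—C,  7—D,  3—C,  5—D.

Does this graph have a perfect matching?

No

The set {1, 3, 4, 6, 7} has only 3 neighbours ({C, D, G}), so by Hall's theorem at most 5 of the 7 left vertices can be matched.
Hence no matching covers every left vertex.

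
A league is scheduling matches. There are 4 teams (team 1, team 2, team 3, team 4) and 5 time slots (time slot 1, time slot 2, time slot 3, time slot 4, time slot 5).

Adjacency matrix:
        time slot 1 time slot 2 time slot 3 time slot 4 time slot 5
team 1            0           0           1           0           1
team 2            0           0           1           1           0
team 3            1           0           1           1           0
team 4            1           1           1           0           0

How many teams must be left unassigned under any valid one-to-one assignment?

One maximum matching: team 1–time slot 5, team 2–time slot 3, team 3–time slot 4, team 4–time slot 2.
All 4 teams are matched, so no larger matching exists.
That matches 4 of the 4, leaving 0 unmatched; no matching can do better.

0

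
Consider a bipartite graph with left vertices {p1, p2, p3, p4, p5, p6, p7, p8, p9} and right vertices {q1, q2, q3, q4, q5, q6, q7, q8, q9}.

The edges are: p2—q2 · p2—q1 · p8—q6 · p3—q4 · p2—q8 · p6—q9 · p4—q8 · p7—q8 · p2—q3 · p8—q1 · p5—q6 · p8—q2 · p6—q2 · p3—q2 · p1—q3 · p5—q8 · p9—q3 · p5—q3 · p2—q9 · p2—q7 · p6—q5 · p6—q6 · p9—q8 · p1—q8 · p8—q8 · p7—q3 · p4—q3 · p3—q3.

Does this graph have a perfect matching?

No

The set {p1, p4, p7, p9} has only 2 neighbours ({q3, q8}), so by Hall's theorem at most 7 of the 9 left vertices can be matched.
Hence no matching covers every left vertex.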